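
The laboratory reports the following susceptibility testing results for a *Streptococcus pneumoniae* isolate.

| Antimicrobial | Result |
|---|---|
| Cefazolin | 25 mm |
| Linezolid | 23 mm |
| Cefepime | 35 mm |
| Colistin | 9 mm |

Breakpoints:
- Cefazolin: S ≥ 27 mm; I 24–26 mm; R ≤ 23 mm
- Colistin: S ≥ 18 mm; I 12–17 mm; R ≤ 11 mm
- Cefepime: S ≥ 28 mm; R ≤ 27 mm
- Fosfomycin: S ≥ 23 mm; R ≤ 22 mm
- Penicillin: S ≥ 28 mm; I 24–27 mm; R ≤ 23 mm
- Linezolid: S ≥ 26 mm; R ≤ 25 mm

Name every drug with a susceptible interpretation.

Cefazolin: 25 mm is in 24–26 mm — intermediate
Linezolid 23 mm: ≤ 25 mm ⇒ resistant
Cefepime 35 mm: ≥ 28 mm → S
Colistin: 9 mm is ≤ 11 mm — R

cefepime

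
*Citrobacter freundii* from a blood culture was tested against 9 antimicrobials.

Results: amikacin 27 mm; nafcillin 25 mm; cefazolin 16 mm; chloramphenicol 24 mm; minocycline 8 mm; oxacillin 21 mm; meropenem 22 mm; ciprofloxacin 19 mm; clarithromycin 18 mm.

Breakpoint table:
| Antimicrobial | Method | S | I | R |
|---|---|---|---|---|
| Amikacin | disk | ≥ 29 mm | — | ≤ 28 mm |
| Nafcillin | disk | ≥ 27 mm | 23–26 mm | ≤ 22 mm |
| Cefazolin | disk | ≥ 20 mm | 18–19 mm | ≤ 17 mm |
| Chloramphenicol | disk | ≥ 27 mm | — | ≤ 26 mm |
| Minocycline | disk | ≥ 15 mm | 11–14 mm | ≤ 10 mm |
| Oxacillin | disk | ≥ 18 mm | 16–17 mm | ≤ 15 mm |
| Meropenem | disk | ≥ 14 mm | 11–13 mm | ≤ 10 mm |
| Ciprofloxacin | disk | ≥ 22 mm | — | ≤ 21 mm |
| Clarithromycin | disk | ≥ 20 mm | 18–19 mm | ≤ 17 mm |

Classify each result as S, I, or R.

R, I, R, R, R, S, S, R, I

Amikacin (27 mm) ≤ 28 mm ⇒ resistant
Nafcillin 25 mm: in 23–26 mm ⇒ I
Cefazolin: 16 mm is ≤ 17 mm → R
Chloramphenicol (24 mm) ≤ 26 mm ⇒ Resistant
Minocycline: 8 mm is ≤ 10 mm — resistant
Oxacillin (21 mm) ≥ 18 mm — Susceptible
Meropenem (22 mm) ≥ 14 mm — S
Ciprofloxacin: 19 mm is ≤ 21 mm ⇒ R
Clarithromycin (18 mm) in 18–19 mm → I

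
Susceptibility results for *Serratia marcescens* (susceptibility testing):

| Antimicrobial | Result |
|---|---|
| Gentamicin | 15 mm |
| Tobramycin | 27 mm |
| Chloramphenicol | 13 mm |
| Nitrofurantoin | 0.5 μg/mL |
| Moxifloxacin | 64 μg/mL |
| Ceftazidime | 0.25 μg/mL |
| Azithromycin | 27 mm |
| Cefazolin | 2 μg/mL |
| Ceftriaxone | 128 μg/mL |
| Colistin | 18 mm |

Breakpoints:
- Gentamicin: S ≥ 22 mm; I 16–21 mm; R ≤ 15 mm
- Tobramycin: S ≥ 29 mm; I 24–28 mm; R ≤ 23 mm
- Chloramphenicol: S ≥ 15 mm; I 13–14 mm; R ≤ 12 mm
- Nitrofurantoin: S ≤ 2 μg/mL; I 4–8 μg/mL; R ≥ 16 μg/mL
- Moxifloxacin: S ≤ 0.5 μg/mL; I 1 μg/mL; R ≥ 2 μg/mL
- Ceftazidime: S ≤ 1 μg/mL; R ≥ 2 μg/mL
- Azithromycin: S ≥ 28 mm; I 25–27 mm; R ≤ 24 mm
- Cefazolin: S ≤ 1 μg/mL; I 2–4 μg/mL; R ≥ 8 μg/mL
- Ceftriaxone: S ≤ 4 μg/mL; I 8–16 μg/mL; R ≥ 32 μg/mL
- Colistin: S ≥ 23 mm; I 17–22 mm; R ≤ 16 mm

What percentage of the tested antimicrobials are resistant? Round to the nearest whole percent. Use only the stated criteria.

Gentamicin: 15 mm is ≤ 15 mm → resistant
Tobramycin: 27 mm is in 24–28 mm → intermediate
Chloramphenicol 13 mm: in 13–14 mm ⇒ I
Nitrofurantoin 0.5 μg/mL: ≤ 2 μg/mL ⇒ S
Moxifloxacin (64 μg/mL) ≥ 2 μg/mL ⇒ Resistant
Ceftazidime 0.25 μg/mL: ≤ 1 μg/mL ⇒ S
Azithromycin (27 mm) in 25–27 mm ⇒ intermediate
Cefazolin (2 μg/mL) in 2–4 μg/mL → Intermediate
Ceftriaxone (128 μg/mL) ≥ 32 μg/mL → resistant
Colistin (18 mm) in 17–22 mm — intermediate
Resistant: 3/10

30%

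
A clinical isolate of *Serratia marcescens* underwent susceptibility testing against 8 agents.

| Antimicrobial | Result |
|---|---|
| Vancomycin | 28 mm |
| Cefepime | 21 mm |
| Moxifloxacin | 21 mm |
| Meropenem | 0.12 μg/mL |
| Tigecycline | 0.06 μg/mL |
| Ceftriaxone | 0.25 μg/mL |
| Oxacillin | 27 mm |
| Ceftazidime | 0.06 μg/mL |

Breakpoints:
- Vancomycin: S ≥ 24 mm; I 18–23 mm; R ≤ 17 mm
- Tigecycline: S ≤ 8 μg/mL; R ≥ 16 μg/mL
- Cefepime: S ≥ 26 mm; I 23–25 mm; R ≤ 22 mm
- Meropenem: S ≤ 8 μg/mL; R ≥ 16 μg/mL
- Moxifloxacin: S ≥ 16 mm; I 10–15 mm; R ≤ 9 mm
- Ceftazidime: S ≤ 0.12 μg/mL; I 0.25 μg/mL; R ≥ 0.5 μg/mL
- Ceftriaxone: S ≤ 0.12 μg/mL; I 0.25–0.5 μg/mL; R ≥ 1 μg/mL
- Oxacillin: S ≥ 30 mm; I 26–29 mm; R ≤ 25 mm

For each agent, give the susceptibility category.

S, R, S, S, S, I, I, S

Vancomycin (28 mm) ≥ 24 mm ⇒ S
Cefepime: 21 mm is ≤ 22 mm — Resistant
Moxifloxacin 21 mm: ≥ 16 mm → Susceptible
Meropenem: 0.12 μg/mL is ≤ 8 μg/mL — S
Tigecycline (0.06 μg/mL) ≤ 8 μg/mL → susceptible
Ceftriaxone (0.25 μg/mL) in 0.25–0.5 μg/mL ⇒ intermediate
Oxacillin: 27 mm is in 26–29 mm → intermediate
Ceftazidime (0.06 μg/mL) ≤ 0.12 μg/mL — S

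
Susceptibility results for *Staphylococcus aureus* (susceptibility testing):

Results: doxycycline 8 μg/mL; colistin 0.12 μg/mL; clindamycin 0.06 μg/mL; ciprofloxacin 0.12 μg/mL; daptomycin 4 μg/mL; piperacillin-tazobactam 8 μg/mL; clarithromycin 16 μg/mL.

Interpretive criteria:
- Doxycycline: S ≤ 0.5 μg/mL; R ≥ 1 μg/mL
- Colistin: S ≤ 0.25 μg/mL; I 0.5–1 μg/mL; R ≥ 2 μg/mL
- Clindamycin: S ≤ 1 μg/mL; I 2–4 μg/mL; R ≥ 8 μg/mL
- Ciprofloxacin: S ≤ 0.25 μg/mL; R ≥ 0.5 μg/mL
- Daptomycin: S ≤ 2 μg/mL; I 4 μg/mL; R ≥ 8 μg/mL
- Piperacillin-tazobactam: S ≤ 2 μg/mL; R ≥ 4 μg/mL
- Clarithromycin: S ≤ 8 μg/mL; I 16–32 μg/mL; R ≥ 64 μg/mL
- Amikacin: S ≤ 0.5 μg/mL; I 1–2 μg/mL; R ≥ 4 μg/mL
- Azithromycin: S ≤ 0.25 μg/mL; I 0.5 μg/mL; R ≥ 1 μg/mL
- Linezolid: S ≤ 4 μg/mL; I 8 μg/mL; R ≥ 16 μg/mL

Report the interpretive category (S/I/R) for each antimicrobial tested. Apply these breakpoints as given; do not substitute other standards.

Doxycycline 8 μg/mL: ≥ 1 μg/mL — R
Colistin: 0.12 μg/mL is ≤ 0.25 μg/mL → susceptible
Clindamycin 0.06 μg/mL: ≤ 1 μg/mL ⇒ Susceptible
Ciprofloxacin (0.12 μg/mL) ≤ 0.25 μg/mL → S
Daptomycin: 4 μg/mL is = 4 μg/mL — Intermediate
Piperacillin-tazobactam 8 μg/mL: ≥ 4 μg/mL → resistant
Clarithromycin: 16 μg/mL is in 16–32 μg/mL ⇒ Intermediate

R, S, S, S, I, R, I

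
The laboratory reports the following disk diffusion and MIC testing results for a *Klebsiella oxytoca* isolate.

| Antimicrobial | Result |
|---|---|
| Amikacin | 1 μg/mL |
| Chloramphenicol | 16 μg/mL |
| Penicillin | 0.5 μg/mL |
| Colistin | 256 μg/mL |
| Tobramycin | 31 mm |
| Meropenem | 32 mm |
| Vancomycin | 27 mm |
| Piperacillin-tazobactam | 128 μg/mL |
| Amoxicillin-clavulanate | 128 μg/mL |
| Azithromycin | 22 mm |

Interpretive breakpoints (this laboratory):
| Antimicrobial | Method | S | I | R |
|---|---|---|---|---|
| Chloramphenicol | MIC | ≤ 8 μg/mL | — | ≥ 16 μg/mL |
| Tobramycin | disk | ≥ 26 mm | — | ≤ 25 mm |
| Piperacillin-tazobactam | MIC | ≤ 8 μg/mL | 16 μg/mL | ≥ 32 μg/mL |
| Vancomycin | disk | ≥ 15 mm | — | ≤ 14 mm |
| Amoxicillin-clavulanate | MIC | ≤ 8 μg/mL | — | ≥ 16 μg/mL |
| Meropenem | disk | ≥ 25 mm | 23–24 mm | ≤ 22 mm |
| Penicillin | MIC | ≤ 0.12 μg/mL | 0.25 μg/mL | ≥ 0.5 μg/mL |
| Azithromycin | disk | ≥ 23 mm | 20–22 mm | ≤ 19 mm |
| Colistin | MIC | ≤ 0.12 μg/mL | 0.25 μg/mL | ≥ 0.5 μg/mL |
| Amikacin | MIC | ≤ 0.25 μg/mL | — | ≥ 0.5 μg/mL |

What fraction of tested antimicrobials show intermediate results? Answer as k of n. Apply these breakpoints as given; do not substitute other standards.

1 of 10

Amikacin 1 μg/mL: ≥ 0.5 μg/mL — R
Chloramphenicol (16 μg/mL) ≥ 16 μg/mL ⇒ R
Penicillin 0.5 μg/mL: ≥ 0.5 μg/mL ⇒ resistant
Colistin 256 μg/mL: ≥ 0.5 μg/mL → R
Tobramycin (31 mm) ≥ 26 mm — S
Meropenem: 32 mm is ≥ 25 mm ⇒ susceptible
Vancomycin (27 mm) ≥ 15 mm — susceptible
Piperacillin-tazobactam (128 μg/mL) ≥ 32 μg/mL → R
Amoxicillin-clavulanate (128 μg/mL) ≥ 16 μg/mL — R
Azithromycin (22 mm) in 20–22 mm — I
Intermediate: 1/10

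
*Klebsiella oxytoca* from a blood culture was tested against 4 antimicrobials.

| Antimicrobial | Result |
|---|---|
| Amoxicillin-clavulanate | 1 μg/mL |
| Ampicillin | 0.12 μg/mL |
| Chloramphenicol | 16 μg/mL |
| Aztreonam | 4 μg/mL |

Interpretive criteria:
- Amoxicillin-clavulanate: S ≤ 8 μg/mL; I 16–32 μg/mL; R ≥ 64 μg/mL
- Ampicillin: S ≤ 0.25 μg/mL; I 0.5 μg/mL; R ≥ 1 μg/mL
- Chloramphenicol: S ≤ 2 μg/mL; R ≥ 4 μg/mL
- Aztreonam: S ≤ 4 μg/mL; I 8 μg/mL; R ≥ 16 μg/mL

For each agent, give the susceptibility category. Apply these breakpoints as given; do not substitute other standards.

S, S, R, S

Amoxicillin-clavulanate 1 μg/mL: ≤ 8 μg/mL — S
Ampicillin (0.12 μg/mL) ≤ 0.25 μg/mL ⇒ Susceptible
Chloramphenicol 16 μg/mL: ≥ 4 μg/mL ⇒ resistant
Aztreonam (4 μg/mL) ≤ 4 μg/mL → Susceptible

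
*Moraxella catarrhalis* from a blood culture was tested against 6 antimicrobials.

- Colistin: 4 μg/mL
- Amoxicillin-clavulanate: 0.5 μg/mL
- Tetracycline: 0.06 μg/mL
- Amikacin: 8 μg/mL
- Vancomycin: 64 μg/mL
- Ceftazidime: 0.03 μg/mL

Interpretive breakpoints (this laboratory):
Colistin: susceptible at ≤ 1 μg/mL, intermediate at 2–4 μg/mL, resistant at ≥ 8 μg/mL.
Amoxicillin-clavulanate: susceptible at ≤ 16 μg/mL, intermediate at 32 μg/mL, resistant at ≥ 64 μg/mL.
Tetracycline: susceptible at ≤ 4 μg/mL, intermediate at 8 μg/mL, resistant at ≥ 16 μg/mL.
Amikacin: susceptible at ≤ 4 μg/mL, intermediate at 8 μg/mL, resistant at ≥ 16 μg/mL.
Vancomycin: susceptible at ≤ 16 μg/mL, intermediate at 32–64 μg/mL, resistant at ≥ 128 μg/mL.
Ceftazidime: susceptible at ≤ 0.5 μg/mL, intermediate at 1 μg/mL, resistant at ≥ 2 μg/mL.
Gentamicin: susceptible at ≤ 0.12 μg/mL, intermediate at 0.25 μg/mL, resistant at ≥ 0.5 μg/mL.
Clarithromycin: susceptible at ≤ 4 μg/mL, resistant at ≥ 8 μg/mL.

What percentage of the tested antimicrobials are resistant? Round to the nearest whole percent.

0%

Colistin 4 μg/mL: in 2–4 μg/mL — intermediate
Amoxicillin-clavulanate (0.5 μg/mL) ≤ 16 μg/mL — S
Tetracycline 0.06 μg/mL: ≤ 4 μg/mL ⇒ susceptible
Amikacin (8 μg/mL) = 8 μg/mL — Intermediate
Vancomycin: 64 μg/mL is in 32–64 μg/mL → I
Ceftazidime: 0.03 μg/mL is ≤ 0.5 μg/mL → Susceptible
Resistant: 0/6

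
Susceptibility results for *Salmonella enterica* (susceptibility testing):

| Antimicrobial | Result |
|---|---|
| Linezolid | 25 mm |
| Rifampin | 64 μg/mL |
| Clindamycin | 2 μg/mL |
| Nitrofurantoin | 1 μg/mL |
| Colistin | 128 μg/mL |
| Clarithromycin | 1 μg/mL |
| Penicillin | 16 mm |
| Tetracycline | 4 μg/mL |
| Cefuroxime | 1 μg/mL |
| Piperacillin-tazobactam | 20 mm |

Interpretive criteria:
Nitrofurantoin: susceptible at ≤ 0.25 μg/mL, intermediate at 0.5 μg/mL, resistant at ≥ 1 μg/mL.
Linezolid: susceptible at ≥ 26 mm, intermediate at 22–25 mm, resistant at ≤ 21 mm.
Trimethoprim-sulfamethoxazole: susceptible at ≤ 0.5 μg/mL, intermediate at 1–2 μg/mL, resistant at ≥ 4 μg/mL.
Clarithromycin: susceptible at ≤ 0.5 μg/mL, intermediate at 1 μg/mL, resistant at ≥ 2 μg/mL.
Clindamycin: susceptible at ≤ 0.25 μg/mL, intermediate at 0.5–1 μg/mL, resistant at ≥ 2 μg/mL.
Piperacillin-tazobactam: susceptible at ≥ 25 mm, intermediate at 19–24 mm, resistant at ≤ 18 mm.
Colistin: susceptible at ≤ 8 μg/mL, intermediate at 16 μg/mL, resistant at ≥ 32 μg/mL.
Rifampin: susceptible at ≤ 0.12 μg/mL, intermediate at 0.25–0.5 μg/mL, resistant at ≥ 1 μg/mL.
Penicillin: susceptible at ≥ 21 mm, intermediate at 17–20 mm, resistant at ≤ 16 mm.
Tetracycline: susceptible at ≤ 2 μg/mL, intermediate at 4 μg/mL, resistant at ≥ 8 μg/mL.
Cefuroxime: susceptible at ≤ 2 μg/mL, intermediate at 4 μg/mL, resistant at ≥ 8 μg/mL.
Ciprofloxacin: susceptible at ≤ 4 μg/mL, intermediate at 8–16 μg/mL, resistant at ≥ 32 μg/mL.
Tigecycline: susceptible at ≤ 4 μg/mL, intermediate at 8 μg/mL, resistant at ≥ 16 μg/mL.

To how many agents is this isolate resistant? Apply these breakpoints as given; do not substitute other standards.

Linezolid 25 mm: in 22–25 mm ⇒ Intermediate
Rifampin: 64 μg/mL is ≥ 1 μg/mL ⇒ resistant
Clindamycin 2 μg/mL: ≥ 2 μg/mL — Resistant
Nitrofurantoin (1 μg/mL) ≥ 1 μg/mL → Resistant
Colistin 128 μg/mL: ≥ 32 μg/mL → resistant
Clarithromycin (1 μg/mL) = 1 μg/mL — Intermediate
Penicillin 16 mm: ≤ 16 mm — resistant
Tetracycline (4 μg/mL) = 4 μg/mL → intermediate
Cefuroxime (1 μg/mL) ≤ 2 μg/mL → susceptible
Piperacillin-tazobactam: 20 mm is in 19–24 mm ⇒ intermediate
Resistant: 5

5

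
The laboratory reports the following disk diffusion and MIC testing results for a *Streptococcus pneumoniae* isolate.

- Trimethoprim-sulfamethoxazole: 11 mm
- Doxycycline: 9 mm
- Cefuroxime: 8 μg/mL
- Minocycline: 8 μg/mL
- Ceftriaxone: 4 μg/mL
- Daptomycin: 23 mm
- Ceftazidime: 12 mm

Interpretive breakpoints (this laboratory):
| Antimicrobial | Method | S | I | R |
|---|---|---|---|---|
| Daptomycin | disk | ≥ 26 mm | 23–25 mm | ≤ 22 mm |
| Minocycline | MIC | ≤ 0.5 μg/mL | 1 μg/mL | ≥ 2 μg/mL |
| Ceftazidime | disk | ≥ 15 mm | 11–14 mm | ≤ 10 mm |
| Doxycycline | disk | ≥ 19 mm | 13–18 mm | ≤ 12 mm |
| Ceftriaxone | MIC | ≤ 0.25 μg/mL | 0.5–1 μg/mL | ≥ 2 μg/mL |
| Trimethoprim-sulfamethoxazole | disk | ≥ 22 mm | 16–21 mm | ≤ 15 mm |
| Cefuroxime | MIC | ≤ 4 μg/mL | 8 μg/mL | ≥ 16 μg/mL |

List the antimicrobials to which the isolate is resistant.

trimethoprim-sulfamethoxazole, doxycycline, minocycline, ceftriaxone

Trimethoprim-sulfamethoxazole: 11 mm is ≤ 15 mm → R
Doxycycline (9 mm) ≤ 12 mm → Resistant
Cefuroxime 8 μg/mL: = 8 μg/mL → intermediate
Minocycline (8 μg/mL) ≥ 2 μg/mL — resistant
Ceftriaxone 4 μg/mL: ≥ 2 μg/mL — resistant
Daptomycin: 23 mm is in 23–25 mm — intermediate
Ceftazidime: 12 mm is in 11–14 mm → intermediate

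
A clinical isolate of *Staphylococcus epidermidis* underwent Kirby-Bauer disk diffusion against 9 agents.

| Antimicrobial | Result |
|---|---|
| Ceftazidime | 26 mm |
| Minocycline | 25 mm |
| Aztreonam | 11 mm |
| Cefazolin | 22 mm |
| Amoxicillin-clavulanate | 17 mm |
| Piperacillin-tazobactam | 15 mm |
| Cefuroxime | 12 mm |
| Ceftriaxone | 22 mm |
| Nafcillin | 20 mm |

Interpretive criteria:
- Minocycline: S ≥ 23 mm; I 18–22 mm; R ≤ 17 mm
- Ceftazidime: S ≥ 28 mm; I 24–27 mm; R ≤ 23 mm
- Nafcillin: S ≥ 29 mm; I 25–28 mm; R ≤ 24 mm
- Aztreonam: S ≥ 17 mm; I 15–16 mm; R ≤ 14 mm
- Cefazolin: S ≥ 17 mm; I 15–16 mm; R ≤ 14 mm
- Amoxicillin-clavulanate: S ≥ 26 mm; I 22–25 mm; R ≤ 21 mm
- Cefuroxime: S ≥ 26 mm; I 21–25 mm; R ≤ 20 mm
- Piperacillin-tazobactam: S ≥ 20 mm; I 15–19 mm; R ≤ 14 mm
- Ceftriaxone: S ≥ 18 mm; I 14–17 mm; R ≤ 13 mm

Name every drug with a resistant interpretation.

aztreonam, amoxicillin-clavulanate, cefuroxime, nafcillin

Ceftazidime 26 mm: in 24–27 mm → intermediate
Minocycline 25 mm: ≥ 23 mm ⇒ Susceptible
Aztreonam (11 mm) ≤ 14 mm ⇒ Resistant
Cefazolin (22 mm) ≥ 17 mm — susceptible
Amoxicillin-clavulanate 17 mm: ≤ 21 mm ⇒ resistant
Piperacillin-tazobactam 15 mm: in 15–19 mm — intermediate
Cefuroxime (12 mm) ≤ 20 mm ⇒ resistant
Ceftriaxone (22 mm) ≥ 18 mm ⇒ Susceptible
Nafcillin (20 mm) ≤ 24 mm ⇒ R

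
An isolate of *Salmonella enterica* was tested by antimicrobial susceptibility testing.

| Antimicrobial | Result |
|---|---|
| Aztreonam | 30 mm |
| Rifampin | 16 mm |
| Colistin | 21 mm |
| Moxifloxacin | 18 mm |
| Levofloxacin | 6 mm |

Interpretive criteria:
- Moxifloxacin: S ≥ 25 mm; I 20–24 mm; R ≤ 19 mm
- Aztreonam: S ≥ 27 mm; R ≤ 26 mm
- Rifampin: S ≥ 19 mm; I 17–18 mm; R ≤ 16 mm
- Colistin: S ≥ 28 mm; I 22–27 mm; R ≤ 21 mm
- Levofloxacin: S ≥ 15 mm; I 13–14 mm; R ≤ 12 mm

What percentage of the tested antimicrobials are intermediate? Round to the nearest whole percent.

0%

Aztreonam: 30 mm is ≥ 27 mm → S
Rifampin: 16 mm is ≤ 16 mm ⇒ Resistant
Colistin 21 mm: ≤ 21 mm — Resistant
Moxifloxacin (18 mm) ≤ 19 mm ⇒ Resistant
Levofloxacin (6 mm) ≤ 12 mm ⇒ Resistant
Intermediate: 0/5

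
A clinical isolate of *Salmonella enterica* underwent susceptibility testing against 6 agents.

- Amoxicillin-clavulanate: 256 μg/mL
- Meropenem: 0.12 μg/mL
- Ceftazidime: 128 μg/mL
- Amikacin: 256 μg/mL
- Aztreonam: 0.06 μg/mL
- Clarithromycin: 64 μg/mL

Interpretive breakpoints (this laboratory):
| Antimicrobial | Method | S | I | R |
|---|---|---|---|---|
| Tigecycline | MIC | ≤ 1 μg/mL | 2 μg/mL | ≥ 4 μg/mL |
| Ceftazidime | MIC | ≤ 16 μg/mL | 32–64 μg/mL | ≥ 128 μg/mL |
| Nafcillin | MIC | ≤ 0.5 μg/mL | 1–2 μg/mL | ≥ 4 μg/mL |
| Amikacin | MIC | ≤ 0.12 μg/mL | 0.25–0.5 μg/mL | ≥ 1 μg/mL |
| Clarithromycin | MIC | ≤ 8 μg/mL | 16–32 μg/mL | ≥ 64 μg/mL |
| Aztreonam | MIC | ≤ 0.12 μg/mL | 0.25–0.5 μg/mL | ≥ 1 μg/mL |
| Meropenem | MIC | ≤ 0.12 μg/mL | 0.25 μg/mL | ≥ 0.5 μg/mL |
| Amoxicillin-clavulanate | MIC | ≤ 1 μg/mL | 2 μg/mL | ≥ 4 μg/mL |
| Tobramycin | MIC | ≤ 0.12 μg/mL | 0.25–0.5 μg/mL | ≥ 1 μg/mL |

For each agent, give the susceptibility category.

R, S, R, R, S, R

Amoxicillin-clavulanate (256 μg/mL) ≥ 4 μg/mL ⇒ resistant
Meropenem: 0.12 μg/mL is ≤ 0.12 μg/mL → Susceptible
Ceftazidime 128 μg/mL: ≥ 128 μg/mL → R
Amikacin 256 μg/mL: ≥ 1 μg/mL ⇒ resistant
Aztreonam: 0.06 μg/mL is ≤ 0.12 μg/mL ⇒ susceptible
Clarithromycin 64 μg/mL: ≥ 64 μg/mL — R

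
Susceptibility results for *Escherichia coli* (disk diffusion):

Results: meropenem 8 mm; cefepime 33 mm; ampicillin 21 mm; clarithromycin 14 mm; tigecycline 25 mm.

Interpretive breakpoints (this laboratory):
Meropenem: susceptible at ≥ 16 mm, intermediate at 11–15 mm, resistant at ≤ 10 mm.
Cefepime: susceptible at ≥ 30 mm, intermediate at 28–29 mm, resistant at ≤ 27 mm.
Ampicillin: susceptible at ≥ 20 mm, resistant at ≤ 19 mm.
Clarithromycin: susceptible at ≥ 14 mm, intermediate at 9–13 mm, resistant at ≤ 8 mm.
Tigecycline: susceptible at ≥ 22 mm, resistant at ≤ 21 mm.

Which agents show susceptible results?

cefepime, ampicillin, clarithromycin, tigecycline

Meropenem 8 mm: ≤ 10 mm → resistant
Cefepime 33 mm: ≥ 30 mm → S
Ampicillin: 21 mm is ≥ 20 mm — Susceptible
Clarithromycin: 14 mm is ≥ 14 mm ⇒ Susceptible
Tigecycline: 25 mm is ≥ 22 mm → Susceptible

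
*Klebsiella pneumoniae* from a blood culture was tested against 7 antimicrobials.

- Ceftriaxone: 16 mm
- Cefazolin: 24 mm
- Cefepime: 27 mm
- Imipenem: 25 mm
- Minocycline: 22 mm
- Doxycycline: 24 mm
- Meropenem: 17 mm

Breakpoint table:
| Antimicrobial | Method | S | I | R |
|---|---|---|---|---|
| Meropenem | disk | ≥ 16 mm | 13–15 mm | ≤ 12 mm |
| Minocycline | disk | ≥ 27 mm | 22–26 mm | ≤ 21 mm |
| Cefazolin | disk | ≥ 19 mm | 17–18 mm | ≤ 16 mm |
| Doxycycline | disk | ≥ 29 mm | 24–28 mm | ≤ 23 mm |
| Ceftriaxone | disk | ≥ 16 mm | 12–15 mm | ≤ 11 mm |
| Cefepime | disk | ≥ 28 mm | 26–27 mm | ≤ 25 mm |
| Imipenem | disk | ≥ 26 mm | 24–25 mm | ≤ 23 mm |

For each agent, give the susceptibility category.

Ceftriaxone: 16 mm is ≥ 16 mm — susceptible
Cefazolin 24 mm: ≥ 19 mm → susceptible
Cefepime (27 mm) in 26–27 mm ⇒ Intermediate
Imipenem (25 mm) in 24–25 mm — I
Minocycline 22 mm: in 22–26 mm — I
Doxycycline (24 mm) in 24–28 mm → I
Meropenem (17 mm) ≥ 16 mm ⇒ S

S, S, I, I, I, I, S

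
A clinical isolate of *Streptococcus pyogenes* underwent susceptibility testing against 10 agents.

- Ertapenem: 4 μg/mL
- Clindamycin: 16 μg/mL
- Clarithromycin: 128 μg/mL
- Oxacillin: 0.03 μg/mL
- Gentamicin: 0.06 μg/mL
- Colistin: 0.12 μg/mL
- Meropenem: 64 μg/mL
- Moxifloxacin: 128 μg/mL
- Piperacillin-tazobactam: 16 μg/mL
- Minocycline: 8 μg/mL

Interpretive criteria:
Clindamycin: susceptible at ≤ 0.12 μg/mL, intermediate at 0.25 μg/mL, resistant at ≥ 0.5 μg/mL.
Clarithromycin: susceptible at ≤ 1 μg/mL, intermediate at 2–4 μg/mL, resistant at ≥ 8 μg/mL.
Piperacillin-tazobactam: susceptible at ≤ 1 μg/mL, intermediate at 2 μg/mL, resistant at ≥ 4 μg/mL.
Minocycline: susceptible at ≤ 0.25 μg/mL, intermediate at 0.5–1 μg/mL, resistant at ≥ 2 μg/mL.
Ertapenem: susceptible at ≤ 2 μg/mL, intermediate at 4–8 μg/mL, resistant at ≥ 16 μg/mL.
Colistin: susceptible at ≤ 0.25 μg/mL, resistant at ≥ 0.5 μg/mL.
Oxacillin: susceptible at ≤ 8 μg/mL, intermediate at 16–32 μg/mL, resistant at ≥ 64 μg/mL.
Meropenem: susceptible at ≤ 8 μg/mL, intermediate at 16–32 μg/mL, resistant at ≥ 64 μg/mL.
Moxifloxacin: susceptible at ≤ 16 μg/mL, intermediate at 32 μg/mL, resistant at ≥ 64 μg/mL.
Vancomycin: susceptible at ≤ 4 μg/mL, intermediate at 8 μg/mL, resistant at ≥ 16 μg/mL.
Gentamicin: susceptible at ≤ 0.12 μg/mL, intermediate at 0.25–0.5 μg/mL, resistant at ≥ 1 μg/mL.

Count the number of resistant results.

6

Ertapenem (4 μg/mL) in 4–8 μg/mL — intermediate
Clindamycin: 16 μg/mL is ≥ 0.5 μg/mL — R
Clarithromycin (128 μg/mL) ≥ 8 μg/mL ⇒ resistant
Oxacillin: 0.03 μg/mL is ≤ 8 μg/mL — S
Gentamicin 0.06 μg/mL: ≤ 0.12 μg/mL — Susceptible
Colistin (0.12 μg/mL) ≤ 0.25 μg/mL → susceptible
Meropenem (64 μg/mL) ≥ 64 μg/mL — resistant
Moxifloxacin 128 μg/mL: ≥ 64 μg/mL → R
Piperacillin-tazobactam (16 μg/mL) ≥ 4 μg/mL ⇒ R
Minocycline (8 μg/mL) ≥ 2 μg/mL → Resistant
Resistant: 6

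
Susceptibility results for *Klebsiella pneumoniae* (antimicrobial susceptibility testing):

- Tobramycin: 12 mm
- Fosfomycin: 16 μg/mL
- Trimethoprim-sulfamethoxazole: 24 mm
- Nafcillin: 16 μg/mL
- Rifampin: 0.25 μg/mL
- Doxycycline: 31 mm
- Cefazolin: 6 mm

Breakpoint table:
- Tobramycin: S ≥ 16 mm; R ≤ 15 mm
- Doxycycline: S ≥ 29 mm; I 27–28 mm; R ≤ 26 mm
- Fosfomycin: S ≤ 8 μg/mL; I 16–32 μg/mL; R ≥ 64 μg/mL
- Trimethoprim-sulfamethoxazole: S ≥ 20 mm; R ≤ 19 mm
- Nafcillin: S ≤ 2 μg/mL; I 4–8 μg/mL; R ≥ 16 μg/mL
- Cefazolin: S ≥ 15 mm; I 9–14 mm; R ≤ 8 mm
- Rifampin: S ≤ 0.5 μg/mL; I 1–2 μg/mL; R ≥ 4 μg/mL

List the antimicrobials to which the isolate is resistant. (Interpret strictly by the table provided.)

Tobramycin: 12 mm is ≤ 15 mm — Resistant
Fosfomycin (16 μg/mL) in 16–32 μg/mL ⇒ intermediate
Trimethoprim-sulfamethoxazole (24 mm) ≥ 20 mm ⇒ Susceptible
Nafcillin (16 μg/mL) ≥ 16 μg/mL ⇒ resistant
Rifampin 0.25 μg/mL: ≤ 0.5 μg/mL ⇒ S
Doxycycline (31 mm) ≥ 29 mm ⇒ Susceptible
Cefazolin 6 mm: ≤ 8 mm — Resistant

tobramycin, nafcillin, cefazolin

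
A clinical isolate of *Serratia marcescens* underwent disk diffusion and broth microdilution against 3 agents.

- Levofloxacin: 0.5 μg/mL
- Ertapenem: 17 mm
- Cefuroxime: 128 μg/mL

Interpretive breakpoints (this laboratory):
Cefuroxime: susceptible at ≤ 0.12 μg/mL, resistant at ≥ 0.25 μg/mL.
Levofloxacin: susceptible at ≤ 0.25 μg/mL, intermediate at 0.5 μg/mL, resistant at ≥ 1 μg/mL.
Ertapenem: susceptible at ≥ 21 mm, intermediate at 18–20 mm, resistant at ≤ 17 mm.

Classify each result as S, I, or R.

I, R, R

Levofloxacin: 0.5 μg/mL is = 0.5 μg/mL — intermediate
Ertapenem (17 mm) ≤ 17 mm ⇒ resistant
Cefuroxime: 128 μg/mL is ≥ 0.25 μg/mL ⇒ resistant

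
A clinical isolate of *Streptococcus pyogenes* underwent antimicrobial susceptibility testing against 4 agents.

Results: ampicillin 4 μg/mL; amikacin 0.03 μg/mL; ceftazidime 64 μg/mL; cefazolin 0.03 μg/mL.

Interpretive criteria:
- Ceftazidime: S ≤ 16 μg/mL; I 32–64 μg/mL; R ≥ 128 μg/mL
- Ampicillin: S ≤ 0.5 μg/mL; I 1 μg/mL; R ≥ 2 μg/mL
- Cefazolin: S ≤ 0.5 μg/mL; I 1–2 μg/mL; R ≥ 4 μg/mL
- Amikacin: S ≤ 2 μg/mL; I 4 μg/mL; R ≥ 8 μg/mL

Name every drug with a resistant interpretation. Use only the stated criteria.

Ampicillin 4 μg/mL: ≥ 2 μg/mL — resistant
Amikacin (0.03 μg/mL) ≤ 2 μg/mL — S
Ceftazidime 64 μg/mL: in 32–64 μg/mL → intermediate
Cefazolin 0.03 μg/mL: ≤ 0.5 μg/mL — Susceptible

ampicillin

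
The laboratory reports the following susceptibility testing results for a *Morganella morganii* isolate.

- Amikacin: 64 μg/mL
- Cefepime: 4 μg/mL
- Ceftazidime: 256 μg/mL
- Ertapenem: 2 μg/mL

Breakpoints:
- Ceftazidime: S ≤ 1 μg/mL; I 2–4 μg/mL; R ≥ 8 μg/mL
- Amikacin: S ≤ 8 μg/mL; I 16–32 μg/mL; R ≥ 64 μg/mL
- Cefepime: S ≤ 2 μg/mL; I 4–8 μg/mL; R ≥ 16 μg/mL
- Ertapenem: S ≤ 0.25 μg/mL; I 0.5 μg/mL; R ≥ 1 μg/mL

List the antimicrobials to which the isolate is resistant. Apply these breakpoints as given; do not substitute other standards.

amikacin, ceftazidime, ertapenem

Amikacin (64 μg/mL) ≥ 64 μg/mL — Resistant
Cefepime: 4 μg/mL is in 4–8 μg/mL ⇒ intermediate
Ceftazidime 256 μg/mL: ≥ 8 μg/mL — R
Ertapenem: 2 μg/mL is ≥ 1 μg/mL → Resistant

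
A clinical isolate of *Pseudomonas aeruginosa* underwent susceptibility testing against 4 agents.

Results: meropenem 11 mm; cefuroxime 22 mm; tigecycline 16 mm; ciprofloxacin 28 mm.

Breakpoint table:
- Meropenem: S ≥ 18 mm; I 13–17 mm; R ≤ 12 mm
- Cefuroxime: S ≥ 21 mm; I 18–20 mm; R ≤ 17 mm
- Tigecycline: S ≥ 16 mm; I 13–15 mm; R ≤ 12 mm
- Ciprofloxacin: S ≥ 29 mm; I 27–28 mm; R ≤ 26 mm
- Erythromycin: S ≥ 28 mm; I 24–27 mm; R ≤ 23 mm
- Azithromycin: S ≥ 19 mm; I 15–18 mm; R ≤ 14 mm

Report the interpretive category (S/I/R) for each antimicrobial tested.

R, S, S, I

Meropenem: 11 mm is ≤ 12 mm — R
Cefuroxime 22 mm: ≥ 21 mm — Susceptible
Tigecycline (16 mm) ≥ 16 mm ⇒ S
Ciprofloxacin (28 mm) in 27–28 mm → intermediate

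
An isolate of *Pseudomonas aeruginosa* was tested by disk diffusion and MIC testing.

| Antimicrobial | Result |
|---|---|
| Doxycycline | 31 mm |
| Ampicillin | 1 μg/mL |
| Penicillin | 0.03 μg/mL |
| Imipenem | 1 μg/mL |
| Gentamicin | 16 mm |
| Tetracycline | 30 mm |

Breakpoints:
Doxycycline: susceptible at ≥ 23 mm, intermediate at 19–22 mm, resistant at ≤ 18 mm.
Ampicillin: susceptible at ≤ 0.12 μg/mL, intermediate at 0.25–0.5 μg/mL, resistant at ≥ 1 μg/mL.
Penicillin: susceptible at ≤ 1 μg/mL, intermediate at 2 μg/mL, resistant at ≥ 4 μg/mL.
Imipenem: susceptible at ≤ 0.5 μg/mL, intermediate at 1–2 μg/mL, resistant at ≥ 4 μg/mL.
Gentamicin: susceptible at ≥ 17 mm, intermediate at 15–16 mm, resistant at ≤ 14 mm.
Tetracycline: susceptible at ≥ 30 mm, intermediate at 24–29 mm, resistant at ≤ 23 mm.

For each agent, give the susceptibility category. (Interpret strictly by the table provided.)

Doxycycline 31 mm: ≥ 23 mm — Susceptible
Ampicillin: 1 μg/mL is ≥ 1 μg/mL ⇒ R
Penicillin: 0.03 μg/mL is ≤ 1 μg/mL — susceptible
Imipenem: 1 μg/mL is in 1–2 μg/mL — I
Gentamicin 16 mm: in 15–16 mm → intermediate
Tetracycline (30 mm) ≥ 30 mm — S

S, R, S, I, I, S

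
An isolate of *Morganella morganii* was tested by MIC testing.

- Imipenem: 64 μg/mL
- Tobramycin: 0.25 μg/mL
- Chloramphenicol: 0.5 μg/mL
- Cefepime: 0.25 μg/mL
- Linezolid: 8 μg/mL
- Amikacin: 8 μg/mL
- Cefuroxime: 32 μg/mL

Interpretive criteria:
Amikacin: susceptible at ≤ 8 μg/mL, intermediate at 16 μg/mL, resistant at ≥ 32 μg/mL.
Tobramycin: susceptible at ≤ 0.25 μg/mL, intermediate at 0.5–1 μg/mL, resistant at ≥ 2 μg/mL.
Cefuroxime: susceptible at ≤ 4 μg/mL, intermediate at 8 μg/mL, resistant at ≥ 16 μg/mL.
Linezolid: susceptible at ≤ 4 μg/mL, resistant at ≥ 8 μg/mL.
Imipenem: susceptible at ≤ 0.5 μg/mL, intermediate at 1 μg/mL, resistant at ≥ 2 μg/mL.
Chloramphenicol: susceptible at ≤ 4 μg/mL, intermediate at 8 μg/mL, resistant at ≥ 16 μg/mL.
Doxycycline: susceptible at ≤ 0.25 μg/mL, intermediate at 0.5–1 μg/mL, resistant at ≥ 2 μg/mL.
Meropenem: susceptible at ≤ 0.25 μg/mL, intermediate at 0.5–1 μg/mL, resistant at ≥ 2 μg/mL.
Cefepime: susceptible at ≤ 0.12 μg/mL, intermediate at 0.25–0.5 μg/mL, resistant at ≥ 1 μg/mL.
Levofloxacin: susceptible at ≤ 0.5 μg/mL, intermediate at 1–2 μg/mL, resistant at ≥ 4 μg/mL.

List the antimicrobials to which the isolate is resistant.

imipenem, linezolid, cefuroxime

Imipenem 64 μg/mL: ≥ 2 μg/mL ⇒ Resistant
Tobramycin (0.25 μg/mL) ≤ 0.25 μg/mL — susceptible
Chloramphenicol (0.5 μg/mL) ≤ 4 μg/mL → susceptible
Cefepime (0.25 μg/mL) in 0.25–0.5 μg/mL — I
Linezolid 8 μg/mL: ≥ 8 μg/mL ⇒ Resistant
Amikacin: 8 μg/mL is ≤ 8 μg/mL — susceptible
Cefuroxime: 32 μg/mL is ≥ 16 μg/mL — R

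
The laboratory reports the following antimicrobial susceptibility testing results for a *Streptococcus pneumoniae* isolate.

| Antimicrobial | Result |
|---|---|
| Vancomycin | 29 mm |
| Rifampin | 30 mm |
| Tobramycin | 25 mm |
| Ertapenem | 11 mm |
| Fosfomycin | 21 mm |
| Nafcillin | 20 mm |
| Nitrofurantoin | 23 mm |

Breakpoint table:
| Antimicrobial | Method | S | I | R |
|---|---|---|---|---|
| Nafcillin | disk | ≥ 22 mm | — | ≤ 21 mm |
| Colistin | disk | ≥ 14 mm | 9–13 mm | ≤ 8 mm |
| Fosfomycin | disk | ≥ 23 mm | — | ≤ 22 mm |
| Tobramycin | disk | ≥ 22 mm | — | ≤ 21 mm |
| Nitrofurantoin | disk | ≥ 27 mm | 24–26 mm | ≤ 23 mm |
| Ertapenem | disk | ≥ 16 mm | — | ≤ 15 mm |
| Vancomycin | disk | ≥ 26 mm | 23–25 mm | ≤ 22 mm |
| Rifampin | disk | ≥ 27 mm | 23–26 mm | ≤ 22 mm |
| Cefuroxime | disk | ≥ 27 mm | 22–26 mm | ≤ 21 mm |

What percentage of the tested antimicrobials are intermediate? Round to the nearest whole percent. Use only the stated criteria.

0%

Vancomycin 29 mm: ≥ 26 mm → S
Rifampin 30 mm: ≥ 27 mm ⇒ susceptible
Tobramycin: 25 mm is ≥ 22 mm — Susceptible
Ertapenem 11 mm: ≤ 15 mm — R
Fosfomycin (21 mm) ≤ 22 mm → resistant
Nafcillin 20 mm: ≤ 21 mm ⇒ Resistant
Nitrofurantoin (23 mm) ≤ 23 mm → resistant
Intermediate: 0/7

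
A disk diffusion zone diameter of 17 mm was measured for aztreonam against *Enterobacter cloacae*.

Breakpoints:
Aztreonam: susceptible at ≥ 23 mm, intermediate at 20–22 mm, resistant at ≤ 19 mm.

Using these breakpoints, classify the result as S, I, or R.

Aztreonam: 17 mm is ≤ 19 mm ⇒ R

Resistant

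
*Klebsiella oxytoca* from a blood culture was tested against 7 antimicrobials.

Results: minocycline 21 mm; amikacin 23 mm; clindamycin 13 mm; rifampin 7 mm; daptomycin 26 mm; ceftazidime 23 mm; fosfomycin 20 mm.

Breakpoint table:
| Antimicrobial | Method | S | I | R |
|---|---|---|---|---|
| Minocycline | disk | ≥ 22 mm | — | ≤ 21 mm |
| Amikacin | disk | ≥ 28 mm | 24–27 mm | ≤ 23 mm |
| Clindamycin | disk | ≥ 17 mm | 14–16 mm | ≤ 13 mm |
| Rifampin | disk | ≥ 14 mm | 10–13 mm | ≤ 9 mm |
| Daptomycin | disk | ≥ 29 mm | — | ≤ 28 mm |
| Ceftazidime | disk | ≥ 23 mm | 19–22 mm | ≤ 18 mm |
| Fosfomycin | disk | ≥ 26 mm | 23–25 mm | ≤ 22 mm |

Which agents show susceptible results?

Minocycline (21 mm) ≤ 21 mm ⇒ R
Amikacin (23 mm) ≤ 23 mm → Resistant
Clindamycin 13 mm: ≤ 13 mm ⇒ resistant
Rifampin (7 mm) ≤ 9 mm → Resistant
Daptomycin: 26 mm is ≤ 28 mm — R
Ceftazidime: 23 mm is ≥ 23 mm → susceptible
Fosfomycin 20 mm: ≤ 22 mm → resistant

ceftazidime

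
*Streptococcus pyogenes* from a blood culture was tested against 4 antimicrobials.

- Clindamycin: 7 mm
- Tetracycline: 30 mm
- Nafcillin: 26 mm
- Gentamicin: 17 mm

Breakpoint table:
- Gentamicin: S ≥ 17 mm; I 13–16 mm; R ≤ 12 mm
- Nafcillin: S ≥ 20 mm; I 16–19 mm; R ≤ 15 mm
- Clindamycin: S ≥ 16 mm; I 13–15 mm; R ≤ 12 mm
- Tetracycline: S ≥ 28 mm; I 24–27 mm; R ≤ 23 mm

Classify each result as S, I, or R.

Clindamycin: 7 mm is ≤ 12 mm — resistant
Tetracycline: 30 mm is ≥ 28 mm — susceptible
Nafcillin 26 mm: ≥ 20 mm — Susceptible
Gentamicin 17 mm: ≥ 17 mm → Susceptible

R, S, S, S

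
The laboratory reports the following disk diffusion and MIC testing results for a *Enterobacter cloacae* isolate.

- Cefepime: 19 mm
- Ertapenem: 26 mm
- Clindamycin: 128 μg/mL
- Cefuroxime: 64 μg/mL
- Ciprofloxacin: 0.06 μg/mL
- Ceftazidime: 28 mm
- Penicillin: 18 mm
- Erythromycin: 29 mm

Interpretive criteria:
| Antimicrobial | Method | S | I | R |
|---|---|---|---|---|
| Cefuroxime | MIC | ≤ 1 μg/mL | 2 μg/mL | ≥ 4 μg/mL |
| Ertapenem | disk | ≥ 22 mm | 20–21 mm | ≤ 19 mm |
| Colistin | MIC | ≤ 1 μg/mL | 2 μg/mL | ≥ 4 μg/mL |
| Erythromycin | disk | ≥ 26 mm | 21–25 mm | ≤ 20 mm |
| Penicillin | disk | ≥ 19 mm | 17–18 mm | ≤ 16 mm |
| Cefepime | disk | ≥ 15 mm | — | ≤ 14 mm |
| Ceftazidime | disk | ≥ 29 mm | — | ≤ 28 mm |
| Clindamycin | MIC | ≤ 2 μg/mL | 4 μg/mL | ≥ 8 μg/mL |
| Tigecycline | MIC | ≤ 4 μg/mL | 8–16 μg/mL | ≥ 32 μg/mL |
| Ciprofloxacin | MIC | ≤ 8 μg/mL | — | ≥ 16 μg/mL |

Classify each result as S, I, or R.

Cefepime (19 mm) ≥ 15 mm ⇒ S
Ertapenem 26 mm: ≥ 22 mm — Susceptible
Clindamycin (128 μg/mL) ≥ 8 μg/mL → R
Cefuroxime (64 μg/mL) ≥ 4 μg/mL — resistant
Ciprofloxacin 0.06 μg/mL: ≤ 8 μg/mL → susceptible
Ceftazidime 28 mm: ≤ 28 mm — resistant
Penicillin (18 mm) in 17–18 mm → I
Erythromycin (29 mm) ≥ 26 mm — Susceptible

S, S, R, R, S, R, I, S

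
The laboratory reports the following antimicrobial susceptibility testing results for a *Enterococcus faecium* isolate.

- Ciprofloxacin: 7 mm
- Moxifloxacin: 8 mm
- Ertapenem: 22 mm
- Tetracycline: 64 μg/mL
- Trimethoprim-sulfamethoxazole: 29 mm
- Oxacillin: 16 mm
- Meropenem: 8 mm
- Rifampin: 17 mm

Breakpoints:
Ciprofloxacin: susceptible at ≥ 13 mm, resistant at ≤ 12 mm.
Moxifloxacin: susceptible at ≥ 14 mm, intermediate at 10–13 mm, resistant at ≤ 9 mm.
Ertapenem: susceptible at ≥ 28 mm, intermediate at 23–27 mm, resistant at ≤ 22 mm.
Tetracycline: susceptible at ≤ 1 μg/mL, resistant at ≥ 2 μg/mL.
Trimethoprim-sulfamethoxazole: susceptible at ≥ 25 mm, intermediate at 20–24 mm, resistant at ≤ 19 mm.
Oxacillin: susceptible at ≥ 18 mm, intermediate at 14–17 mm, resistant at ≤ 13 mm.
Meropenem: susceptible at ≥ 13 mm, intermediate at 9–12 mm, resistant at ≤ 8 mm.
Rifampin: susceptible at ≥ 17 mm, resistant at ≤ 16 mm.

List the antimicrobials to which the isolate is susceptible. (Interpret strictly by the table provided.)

trimethoprim-sulfamethoxazole, rifampin

Ciprofloxacin: 7 mm is ≤ 12 mm — R
Moxifloxacin 8 mm: ≤ 9 mm — resistant
Ertapenem (22 mm) ≤ 22 mm — resistant
Tetracycline 64 μg/mL: ≥ 2 μg/mL → resistant
Trimethoprim-sulfamethoxazole (29 mm) ≥ 25 mm — Susceptible
Oxacillin (16 mm) in 14–17 mm → Intermediate
Meropenem: 8 mm is ≤ 8 mm — R
Rifampin: 17 mm is ≥ 17 mm — Susceptible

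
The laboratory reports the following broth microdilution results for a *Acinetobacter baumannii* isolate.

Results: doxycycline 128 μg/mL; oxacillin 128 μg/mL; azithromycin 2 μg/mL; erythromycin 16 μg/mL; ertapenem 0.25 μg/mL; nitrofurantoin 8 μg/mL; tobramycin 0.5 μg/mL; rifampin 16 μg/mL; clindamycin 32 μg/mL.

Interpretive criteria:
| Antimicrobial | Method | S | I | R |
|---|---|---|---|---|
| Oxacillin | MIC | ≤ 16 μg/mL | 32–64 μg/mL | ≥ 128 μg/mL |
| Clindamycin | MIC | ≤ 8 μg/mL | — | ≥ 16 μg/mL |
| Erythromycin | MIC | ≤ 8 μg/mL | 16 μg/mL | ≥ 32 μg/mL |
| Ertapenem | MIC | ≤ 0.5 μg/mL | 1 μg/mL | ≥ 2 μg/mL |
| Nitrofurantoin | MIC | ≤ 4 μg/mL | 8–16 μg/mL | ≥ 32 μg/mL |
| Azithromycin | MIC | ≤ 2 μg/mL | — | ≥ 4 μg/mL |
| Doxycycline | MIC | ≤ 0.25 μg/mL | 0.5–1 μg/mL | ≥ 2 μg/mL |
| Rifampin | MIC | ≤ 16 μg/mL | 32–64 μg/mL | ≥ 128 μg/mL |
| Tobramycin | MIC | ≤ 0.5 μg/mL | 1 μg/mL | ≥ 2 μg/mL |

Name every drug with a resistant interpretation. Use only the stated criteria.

Doxycycline: 128 μg/mL is ≥ 2 μg/mL → resistant
Oxacillin 128 μg/mL: ≥ 128 μg/mL — resistant
Azithromycin (2 μg/mL) ≤ 2 μg/mL → Susceptible
Erythromycin: 16 μg/mL is = 16 μg/mL → Intermediate
Ertapenem (0.25 μg/mL) ≤ 0.5 μg/mL → susceptible
Nitrofurantoin: 8 μg/mL is in 8–16 μg/mL — I
Tobramycin (0.5 μg/mL) ≤ 0.5 μg/mL — S
Rifampin 16 μg/mL: ≤ 16 μg/mL — Susceptible
Clindamycin: 32 μg/mL is ≥ 16 μg/mL ⇒ R

doxycycline, oxacillin, clindamycin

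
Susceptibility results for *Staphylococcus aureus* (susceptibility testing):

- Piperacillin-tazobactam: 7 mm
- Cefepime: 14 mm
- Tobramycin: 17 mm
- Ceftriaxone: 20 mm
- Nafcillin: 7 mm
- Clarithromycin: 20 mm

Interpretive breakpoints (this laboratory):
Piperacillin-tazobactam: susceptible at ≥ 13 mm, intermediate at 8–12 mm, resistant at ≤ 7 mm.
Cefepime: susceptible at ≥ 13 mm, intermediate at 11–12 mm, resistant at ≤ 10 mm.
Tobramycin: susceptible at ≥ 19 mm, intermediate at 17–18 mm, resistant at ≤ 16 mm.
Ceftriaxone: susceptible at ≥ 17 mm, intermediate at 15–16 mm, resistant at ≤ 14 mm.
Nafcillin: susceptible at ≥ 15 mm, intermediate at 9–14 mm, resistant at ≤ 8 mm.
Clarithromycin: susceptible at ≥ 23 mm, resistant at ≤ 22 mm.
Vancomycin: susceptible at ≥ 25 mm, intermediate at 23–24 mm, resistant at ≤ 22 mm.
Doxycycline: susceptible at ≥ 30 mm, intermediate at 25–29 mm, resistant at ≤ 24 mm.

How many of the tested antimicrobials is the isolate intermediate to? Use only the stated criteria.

Piperacillin-tazobactam 7 mm: ≤ 7 mm — Resistant
Cefepime 14 mm: ≥ 13 mm → susceptible
Tobramycin (17 mm) in 17–18 mm → Intermediate
Ceftriaxone: 20 mm is ≥ 17 mm ⇒ Susceptible
Nafcillin (7 mm) ≤ 8 mm ⇒ R
Clarithromycin (20 mm) ≤ 22 mm → resistant
Intermediate: 1

1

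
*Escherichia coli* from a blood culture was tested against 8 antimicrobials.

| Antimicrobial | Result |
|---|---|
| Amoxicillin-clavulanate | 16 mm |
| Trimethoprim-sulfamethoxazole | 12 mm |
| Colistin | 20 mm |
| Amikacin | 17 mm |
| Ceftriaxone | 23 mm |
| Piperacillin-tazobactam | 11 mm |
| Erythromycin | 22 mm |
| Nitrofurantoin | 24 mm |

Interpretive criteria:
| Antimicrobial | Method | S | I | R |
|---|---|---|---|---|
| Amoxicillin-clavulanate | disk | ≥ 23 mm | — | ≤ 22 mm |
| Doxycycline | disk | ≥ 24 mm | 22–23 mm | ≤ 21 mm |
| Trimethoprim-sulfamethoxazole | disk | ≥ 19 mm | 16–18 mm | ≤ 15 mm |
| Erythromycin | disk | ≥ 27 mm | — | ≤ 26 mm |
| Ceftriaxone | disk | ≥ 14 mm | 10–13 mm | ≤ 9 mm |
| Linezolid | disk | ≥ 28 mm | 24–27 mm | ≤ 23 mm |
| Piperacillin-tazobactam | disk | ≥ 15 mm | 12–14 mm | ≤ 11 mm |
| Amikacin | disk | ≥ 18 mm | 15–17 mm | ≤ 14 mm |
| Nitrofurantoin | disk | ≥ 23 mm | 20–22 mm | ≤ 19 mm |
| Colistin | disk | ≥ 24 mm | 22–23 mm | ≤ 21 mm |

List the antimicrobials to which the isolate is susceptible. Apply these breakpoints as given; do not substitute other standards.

ceftriaxone, nitrofurantoin

Amoxicillin-clavulanate (16 mm) ≤ 22 mm → resistant
Trimethoprim-sulfamethoxazole: 12 mm is ≤ 15 mm → resistant
Colistin: 20 mm is ≤ 21 mm ⇒ R
Amikacin: 17 mm is in 15–17 mm → Intermediate
Ceftriaxone: 23 mm is ≥ 14 mm → Susceptible
Piperacillin-tazobactam 11 mm: ≤ 11 mm ⇒ resistant
Erythromycin (22 mm) ≤ 26 mm ⇒ resistant
Nitrofurantoin (24 mm) ≥ 23 mm — Susceptible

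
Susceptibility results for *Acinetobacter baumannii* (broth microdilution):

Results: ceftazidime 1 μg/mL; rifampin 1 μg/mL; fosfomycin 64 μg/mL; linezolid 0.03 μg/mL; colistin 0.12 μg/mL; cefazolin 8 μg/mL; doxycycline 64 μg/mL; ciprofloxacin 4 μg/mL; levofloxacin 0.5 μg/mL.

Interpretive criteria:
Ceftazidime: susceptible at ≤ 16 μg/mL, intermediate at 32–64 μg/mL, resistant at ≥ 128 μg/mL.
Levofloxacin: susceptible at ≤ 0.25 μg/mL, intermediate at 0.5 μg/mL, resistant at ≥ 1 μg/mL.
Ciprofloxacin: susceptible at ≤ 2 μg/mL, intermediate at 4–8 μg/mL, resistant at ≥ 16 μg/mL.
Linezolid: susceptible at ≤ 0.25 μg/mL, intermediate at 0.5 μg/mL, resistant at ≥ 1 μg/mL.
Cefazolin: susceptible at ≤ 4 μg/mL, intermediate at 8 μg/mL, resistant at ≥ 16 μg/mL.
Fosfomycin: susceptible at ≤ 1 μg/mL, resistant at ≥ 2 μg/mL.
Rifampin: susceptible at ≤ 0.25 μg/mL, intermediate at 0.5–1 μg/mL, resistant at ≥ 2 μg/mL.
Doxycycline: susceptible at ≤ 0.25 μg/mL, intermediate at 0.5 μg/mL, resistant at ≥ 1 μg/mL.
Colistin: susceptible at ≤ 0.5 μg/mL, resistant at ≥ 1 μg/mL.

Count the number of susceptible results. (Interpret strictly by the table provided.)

Ceftazidime (1 μg/mL) ≤ 16 μg/mL → susceptible
Rifampin 1 μg/mL: in 0.5–1 μg/mL ⇒ Intermediate
Fosfomycin 64 μg/mL: ≥ 2 μg/mL → R
Linezolid (0.03 μg/mL) ≤ 0.25 μg/mL ⇒ Susceptible
Colistin: 0.12 μg/mL is ≤ 0.5 μg/mL — Susceptible
Cefazolin (8 μg/mL) = 8 μg/mL ⇒ intermediate
Doxycycline (64 μg/mL) ≥ 1 μg/mL ⇒ resistant
Ciprofloxacin 4 μg/mL: in 4–8 μg/mL → intermediate
Levofloxacin 0.5 μg/mL: = 0.5 μg/mL → I
Susceptible: 3

3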